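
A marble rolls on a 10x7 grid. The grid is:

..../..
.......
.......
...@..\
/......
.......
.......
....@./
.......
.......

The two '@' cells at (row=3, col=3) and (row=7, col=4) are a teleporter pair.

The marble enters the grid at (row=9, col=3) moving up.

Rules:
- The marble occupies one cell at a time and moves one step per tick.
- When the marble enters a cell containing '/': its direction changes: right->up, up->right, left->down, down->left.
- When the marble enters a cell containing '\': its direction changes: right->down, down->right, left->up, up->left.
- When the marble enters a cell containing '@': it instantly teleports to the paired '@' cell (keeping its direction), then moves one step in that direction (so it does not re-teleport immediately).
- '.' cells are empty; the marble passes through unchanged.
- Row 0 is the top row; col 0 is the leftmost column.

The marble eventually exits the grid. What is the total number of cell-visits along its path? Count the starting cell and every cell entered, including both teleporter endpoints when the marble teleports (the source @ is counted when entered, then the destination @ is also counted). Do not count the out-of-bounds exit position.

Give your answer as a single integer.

Step 1: enter (9,3), '.' pass, move up to (8,3)
Step 2: enter (8,3), '.' pass, move up to (7,3)
Step 3: enter (7,3), '.' pass, move up to (6,3)
Step 4: enter (6,3), '.' pass, move up to (5,3)
Step 5: enter (5,3), '.' pass, move up to (4,3)
Step 6: enter (4,3), '.' pass, move up to (3,3)
Step 7: enter (3,3), '@' teleport (3,3)->(7,4), also enter (7,4), move up to (6,4)
Step 8: enter (6,4), '.' pass, move up to (5,4)
Step 9: enter (5,4), '.' pass, move up to (4,4)
Step 10: enter (4,4), '.' pass, move up to (3,4)
Step 11: enter (3,4), '.' pass, move up to (2,4)
Step 12: enter (2,4), '.' pass, move up to (1,4)
Step 13: enter (1,4), '.' pass, move up to (0,4)
Step 14: enter (0,4), '/' deflects up->right, move right to (0,5)
Step 15: enter (0,5), '.' pass, move right to (0,6)
Step 16: enter (0,6), '.' pass, move right to (0,7)
Step 17: at (0,7) — EXIT via right edge, pos 0
Path length (cell visits): 17

Answer: 17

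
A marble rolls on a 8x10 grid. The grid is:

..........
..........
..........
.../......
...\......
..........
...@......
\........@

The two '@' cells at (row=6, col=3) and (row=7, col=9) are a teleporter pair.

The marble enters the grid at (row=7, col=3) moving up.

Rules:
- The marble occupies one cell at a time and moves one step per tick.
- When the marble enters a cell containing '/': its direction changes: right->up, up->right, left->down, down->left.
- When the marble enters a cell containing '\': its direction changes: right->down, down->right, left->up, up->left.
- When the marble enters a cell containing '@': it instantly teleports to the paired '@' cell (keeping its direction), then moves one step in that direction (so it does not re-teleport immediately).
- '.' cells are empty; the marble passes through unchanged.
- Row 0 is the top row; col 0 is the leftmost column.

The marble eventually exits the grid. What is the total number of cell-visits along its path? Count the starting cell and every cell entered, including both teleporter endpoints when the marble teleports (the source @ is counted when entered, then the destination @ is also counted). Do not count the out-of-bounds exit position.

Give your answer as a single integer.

Answer: 10

Derivation:
Step 1: enter (7,3), '.' pass, move up to (6,3)
Step 2: enter (6,3), '@' teleport (6,3)->(7,9), also enter (7,9), move up to (6,9)
Step 3: enter (6,9), '.' pass, move up to (5,9)
Step 4: enter (5,9), '.' pass, move up to (4,9)
Step 5: enter (4,9), '.' pass, move up to (3,9)
Step 6: enter (3,9), '.' pass, move up to (2,9)
Step 7: enter (2,9), '.' pass, move up to (1,9)
Step 8: enter (1,9), '.' pass, move up to (0,9)
Step 9: enter (0,9), '.' pass, move up to (-1,9)
Step 10: at (-1,9) — EXIT via top edge, pos 9
Path length (cell visits): 10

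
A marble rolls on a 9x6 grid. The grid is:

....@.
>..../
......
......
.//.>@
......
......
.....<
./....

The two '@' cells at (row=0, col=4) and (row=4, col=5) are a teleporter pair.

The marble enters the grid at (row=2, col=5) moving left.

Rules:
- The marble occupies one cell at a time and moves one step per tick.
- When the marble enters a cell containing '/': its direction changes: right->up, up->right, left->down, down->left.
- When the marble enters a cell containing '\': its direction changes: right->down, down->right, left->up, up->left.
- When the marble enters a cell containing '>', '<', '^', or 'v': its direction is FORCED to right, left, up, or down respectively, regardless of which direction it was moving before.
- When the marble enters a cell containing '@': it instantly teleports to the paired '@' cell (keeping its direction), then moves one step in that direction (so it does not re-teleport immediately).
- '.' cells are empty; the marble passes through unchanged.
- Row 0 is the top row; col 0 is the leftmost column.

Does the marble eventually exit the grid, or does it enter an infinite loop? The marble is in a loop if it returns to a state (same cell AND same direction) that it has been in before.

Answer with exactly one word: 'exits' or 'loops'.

Answer: exits

Derivation:
Step 1: enter (2,5), '.' pass, move left to (2,4)
Step 2: enter (2,4), '.' pass, move left to (2,3)
Step 3: enter (2,3), '.' pass, move left to (2,2)
Step 4: enter (2,2), '.' pass, move left to (2,1)
Step 5: enter (2,1), '.' pass, move left to (2,0)
Step 6: enter (2,0), '.' pass, move left to (2,-1)
Step 7: at (2,-1) — EXIT via left edge, pos 2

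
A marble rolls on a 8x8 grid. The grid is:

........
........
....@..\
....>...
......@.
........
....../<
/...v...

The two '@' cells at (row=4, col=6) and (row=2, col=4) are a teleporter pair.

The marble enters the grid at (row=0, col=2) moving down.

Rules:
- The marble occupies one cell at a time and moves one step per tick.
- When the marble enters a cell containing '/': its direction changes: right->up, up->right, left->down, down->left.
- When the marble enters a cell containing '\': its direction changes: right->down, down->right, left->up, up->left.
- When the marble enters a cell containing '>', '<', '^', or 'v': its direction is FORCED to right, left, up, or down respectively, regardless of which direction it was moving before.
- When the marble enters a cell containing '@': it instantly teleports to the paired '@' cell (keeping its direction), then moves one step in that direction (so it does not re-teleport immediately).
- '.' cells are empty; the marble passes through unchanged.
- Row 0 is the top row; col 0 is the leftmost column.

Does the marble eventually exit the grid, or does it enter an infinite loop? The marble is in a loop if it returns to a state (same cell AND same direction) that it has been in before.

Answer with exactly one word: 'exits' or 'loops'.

Answer: exits

Derivation:
Step 1: enter (0,2), '.' pass, move down to (1,2)
Step 2: enter (1,2), '.' pass, move down to (2,2)
Step 3: enter (2,2), '.' pass, move down to (3,2)
Step 4: enter (3,2), '.' pass, move down to (4,2)
Step 5: enter (4,2), '.' pass, move down to (5,2)
Step 6: enter (5,2), '.' pass, move down to (6,2)
Step 7: enter (6,2), '.' pass, move down to (7,2)
Step 8: enter (7,2), '.' pass, move down to (8,2)
Step 9: at (8,2) — EXIT via bottom edge, pos 2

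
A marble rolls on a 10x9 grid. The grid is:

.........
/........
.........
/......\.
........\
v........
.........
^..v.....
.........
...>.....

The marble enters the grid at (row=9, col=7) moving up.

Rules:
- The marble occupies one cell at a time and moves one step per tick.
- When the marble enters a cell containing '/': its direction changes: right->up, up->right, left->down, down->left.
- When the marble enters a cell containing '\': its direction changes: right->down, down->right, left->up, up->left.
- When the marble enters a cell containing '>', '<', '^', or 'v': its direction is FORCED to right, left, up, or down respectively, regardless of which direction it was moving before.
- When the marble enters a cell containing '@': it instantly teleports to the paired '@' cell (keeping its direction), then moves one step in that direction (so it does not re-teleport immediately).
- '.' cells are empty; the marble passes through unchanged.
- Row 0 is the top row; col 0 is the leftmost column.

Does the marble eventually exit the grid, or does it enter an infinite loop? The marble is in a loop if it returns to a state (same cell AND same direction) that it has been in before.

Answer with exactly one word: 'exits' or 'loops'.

Step 1: enter (9,7), '.' pass, move up to (8,7)
Step 2: enter (8,7), '.' pass, move up to (7,7)
Step 3: enter (7,7), '.' pass, move up to (6,7)
Step 4: enter (6,7), '.' pass, move up to (5,7)
Step 5: enter (5,7), '.' pass, move up to (4,7)
Step 6: enter (4,7), '.' pass, move up to (3,7)
Step 7: enter (3,7), '\' deflects up->left, move left to (3,6)
Step 8: enter (3,6), '.' pass, move left to (3,5)
Step 9: enter (3,5), '.' pass, move left to (3,4)
Step 10: enter (3,4), '.' pass, move left to (3,3)
Step 11: enter (3,3), '.' pass, move left to (3,2)
Step 12: enter (3,2), '.' pass, move left to (3,1)
Step 13: enter (3,1), '.' pass, move left to (3,0)
Step 14: enter (3,0), '/' deflects left->down, move down to (4,0)
Step 15: enter (4,0), '.' pass, move down to (5,0)
Step 16: enter (5,0), 'v' forces down->down, move down to (6,0)
Step 17: enter (6,0), '.' pass, move down to (7,0)
Step 18: enter (7,0), '^' forces down->up, move up to (6,0)
Step 19: enter (6,0), '.' pass, move up to (5,0)
Step 20: enter (5,0), 'v' forces up->down, move down to (6,0)
Step 21: at (6,0) dir=down — LOOP DETECTED (seen before)

Answer: loops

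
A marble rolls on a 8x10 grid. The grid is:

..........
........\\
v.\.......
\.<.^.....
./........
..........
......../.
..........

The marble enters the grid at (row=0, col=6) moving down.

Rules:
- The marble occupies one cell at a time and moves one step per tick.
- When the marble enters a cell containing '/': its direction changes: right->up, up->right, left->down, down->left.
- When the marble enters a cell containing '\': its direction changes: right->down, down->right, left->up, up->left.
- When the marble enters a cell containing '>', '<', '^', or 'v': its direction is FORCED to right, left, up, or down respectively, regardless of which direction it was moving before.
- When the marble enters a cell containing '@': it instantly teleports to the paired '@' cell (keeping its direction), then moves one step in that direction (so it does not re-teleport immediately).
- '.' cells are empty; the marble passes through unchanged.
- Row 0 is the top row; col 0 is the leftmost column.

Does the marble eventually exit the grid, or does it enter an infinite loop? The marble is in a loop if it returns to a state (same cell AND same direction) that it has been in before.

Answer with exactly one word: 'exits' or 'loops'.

Answer: exits

Derivation:
Step 1: enter (0,6), '.' pass, move down to (1,6)
Step 2: enter (1,6), '.' pass, move down to (2,6)
Step 3: enter (2,6), '.' pass, move down to (3,6)
Step 4: enter (3,6), '.' pass, move down to (4,6)
Step 5: enter (4,6), '.' pass, move down to (5,6)
Step 6: enter (5,6), '.' pass, move down to (6,6)
Step 7: enter (6,6), '.' pass, move down to (7,6)
Step 8: enter (7,6), '.' pass, move down to (8,6)
Step 9: at (8,6) — EXIT via bottom edge, pos 6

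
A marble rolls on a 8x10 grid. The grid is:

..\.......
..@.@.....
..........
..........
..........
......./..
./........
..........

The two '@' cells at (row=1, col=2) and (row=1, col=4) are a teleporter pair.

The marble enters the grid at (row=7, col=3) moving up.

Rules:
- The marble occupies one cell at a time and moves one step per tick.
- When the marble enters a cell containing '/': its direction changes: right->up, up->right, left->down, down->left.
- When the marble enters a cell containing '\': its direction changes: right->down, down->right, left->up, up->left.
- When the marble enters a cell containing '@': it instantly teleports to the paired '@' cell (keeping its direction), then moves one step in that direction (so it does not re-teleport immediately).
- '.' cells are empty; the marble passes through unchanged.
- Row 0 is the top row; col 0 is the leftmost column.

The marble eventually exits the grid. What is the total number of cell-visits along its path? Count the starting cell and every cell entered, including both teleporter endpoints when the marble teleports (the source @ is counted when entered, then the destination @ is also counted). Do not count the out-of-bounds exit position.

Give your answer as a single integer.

Step 1: enter (7,3), '.' pass, move up to (6,3)
Step 2: enter (6,3), '.' pass, move up to (5,3)
Step 3: enter (5,3), '.' pass, move up to (4,3)
Step 4: enter (4,3), '.' pass, move up to (3,3)
Step 5: enter (3,3), '.' pass, move up to (2,3)
Step 6: enter (2,3), '.' pass, move up to (1,3)
Step 7: enter (1,3), '.' pass, move up to (0,3)
Step 8: enter (0,3), '.' pass, move up to (-1,3)
Step 9: at (-1,3) — EXIT via top edge, pos 3
Path length (cell visits): 8

Answer: 8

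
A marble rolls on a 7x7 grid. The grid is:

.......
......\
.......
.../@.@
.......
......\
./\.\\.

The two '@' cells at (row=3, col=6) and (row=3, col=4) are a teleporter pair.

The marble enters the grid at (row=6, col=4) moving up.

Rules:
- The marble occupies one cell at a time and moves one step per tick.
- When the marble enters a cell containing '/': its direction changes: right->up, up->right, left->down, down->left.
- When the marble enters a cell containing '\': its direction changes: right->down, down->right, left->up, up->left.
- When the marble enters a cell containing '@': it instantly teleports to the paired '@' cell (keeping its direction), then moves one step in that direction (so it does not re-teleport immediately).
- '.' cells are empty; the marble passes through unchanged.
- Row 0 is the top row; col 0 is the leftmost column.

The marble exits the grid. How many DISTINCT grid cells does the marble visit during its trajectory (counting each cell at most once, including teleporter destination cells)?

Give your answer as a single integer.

Step 1: enter (6,4), '\' deflects up->left, move left to (6,3)
Step 2: enter (6,3), '.' pass, move left to (6,2)
Step 3: enter (6,2), '\' deflects left->up, move up to (5,2)
Step 4: enter (5,2), '.' pass, move up to (4,2)
Step 5: enter (4,2), '.' pass, move up to (3,2)
Step 6: enter (3,2), '.' pass, move up to (2,2)
Step 7: enter (2,2), '.' pass, move up to (1,2)
Step 8: enter (1,2), '.' pass, move up to (0,2)
Step 9: enter (0,2), '.' pass, move up to (-1,2)
Step 10: at (-1,2) — EXIT via top edge, pos 2
Distinct cells visited: 9 (path length 9)

Answer: 9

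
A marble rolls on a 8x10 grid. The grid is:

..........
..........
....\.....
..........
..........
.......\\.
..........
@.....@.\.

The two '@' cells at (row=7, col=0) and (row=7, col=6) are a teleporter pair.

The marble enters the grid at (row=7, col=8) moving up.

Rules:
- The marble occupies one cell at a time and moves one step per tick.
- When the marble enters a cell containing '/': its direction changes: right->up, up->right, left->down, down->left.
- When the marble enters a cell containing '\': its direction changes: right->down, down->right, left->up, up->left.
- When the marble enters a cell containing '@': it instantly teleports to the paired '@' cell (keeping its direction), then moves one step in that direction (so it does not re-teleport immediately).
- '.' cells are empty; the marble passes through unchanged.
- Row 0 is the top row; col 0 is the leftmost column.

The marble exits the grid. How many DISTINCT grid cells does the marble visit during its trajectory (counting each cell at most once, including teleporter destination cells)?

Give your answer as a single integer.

Answer: 4

Derivation:
Step 1: enter (7,8), '\' deflects up->left, move left to (7,7)
Step 2: enter (7,7), '.' pass, move left to (7,6)
Step 3: enter (7,6), '@' teleport (7,6)->(7,0), also enter (7,0), move left to (7,-1)
Step 4: at (7,-1) — EXIT via left edge, pos 7
Distinct cells visited: 4 (path length 4)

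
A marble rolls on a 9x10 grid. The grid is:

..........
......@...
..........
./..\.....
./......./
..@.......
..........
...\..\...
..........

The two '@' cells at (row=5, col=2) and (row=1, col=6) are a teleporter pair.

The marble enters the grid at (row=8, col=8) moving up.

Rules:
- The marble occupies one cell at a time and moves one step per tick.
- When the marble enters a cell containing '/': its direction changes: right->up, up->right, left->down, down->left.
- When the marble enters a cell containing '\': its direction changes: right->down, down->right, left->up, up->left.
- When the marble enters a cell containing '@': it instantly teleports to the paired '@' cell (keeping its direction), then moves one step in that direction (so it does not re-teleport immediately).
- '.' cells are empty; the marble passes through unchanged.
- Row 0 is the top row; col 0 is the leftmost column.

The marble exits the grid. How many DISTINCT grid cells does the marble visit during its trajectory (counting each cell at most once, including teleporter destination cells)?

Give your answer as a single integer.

Answer: 9

Derivation:
Step 1: enter (8,8), '.' pass, move up to (7,8)
Step 2: enter (7,8), '.' pass, move up to (6,8)
Step 3: enter (6,8), '.' pass, move up to (5,8)
Step 4: enter (5,8), '.' pass, move up to (4,8)
Step 5: enter (4,8), '.' pass, move up to (3,8)
Step 6: enter (3,8), '.' pass, move up to (2,8)
Step 7: enter (2,8), '.' pass, move up to (1,8)
Step 8: enter (1,8), '.' pass, move up to (0,8)
Step 9: enter (0,8), '.' pass, move up to (-1,8)
Step 10: at (-1,8) — EXIT via top edge, pos 8
Distinct cells visited: 9 (path length 9)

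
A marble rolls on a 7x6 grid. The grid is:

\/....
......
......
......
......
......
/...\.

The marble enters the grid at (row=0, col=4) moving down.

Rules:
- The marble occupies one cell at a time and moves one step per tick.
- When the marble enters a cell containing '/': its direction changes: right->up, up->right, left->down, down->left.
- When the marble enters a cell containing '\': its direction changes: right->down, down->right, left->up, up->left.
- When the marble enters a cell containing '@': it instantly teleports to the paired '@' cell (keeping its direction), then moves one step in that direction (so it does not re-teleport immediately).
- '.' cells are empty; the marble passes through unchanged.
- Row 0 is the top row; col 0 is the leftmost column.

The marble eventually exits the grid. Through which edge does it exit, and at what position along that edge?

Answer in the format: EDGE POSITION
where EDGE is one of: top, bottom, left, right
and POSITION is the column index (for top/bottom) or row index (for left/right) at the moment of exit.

Step 1: enter (0,4), '.' pass, move down to (1,4)
Step 2: enter (1,4), '.' pass, move down to (2,4)
Step 3: enter (2,4), '.' pass, move down to (3,4)
Step 4: enter (3,4), '.' pass, move down to (4,4)
Step 5: enter (4,4), '.' pass, move down to (5,4)
Step 6: enter (5,4), '.' pass, move down to (6,4)
Step 7: enter (6,4), '\' deflects down->right, move right to (6,5)
Step 8: enter (6,5), '.' pass, move right to (6,6)
Step 9: at (6,6) — EXIT via right edge, pos 6

Answer: right 6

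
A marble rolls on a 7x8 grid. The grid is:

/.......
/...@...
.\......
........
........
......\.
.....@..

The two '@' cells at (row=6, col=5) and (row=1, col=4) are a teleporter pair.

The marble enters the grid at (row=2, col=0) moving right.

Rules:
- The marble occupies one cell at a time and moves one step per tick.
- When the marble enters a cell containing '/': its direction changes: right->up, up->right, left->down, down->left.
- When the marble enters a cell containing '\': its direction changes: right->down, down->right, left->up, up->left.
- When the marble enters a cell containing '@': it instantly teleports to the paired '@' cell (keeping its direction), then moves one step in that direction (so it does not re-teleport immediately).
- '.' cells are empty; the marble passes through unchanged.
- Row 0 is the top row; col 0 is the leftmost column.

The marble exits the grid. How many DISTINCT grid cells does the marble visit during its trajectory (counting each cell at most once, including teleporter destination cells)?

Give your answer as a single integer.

Step 1: enter (2,0), '.' pass, move right to (2,1)
Step 2: enter (2,1), '\' deflects right->down, move down to (3,1)
Step 3: enter (3,1), '.' pass, move down to (4,1)
Step 4: enter (4,1), '.' pass, move down to (5,1)
Step 5: enter (5,1), '.' pass, move down to (6,1)
Step 6: enter (6,1), '.' pass, move down to (7,1)
Step 7: at (7,1) — EXIT via bottom edge, pos 1
Distinct cells visited: 6 (path length 6)

Answer: 6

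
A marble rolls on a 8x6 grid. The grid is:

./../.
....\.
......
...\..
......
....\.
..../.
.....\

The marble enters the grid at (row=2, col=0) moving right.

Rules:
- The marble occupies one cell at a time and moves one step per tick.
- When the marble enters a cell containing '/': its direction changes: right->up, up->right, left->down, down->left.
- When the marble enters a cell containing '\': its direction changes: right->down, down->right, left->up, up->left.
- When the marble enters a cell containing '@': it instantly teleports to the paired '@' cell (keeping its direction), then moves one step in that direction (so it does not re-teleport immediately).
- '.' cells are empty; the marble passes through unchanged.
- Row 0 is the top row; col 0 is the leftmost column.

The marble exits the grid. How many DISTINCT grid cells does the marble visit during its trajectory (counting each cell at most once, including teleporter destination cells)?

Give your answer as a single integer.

Answer: 6

Derivation:
Step 1: enter (2,0), '.' pass, move right to (2,1)
Step 2: enter (2,1), '.' pass, move right to (2,2)
Step 3: enter (2,2), '.' pass, move right to (2,3)
Step 4: enter (2,3), '.' pass, move right to (2,4)
Step 5: enter (2,4), '.' pass, move right to (2,5)
Step 6: enter (2,5), '.' pass, move right to (2,6)
Step 7: at (2,6) — EXIT via right edge, pos 2
Distinct cells visited: 6 (path length 6)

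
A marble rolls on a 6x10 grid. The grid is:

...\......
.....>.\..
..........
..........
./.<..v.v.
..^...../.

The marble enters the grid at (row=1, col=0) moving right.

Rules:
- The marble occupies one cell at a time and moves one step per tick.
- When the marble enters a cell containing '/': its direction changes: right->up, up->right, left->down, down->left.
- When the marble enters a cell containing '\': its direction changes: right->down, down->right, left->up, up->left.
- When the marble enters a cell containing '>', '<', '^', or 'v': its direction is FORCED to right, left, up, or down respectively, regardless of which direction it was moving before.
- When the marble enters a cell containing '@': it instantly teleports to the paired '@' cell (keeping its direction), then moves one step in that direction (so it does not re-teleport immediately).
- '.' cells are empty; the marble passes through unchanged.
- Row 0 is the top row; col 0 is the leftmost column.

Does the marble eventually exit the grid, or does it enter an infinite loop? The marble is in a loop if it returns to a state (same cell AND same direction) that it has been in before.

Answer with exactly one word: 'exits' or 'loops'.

Answer: exits

Derivation:
Step 1: enter (1,0), '.' pass, move right to (1,1)
Step 2: enter (1,1), '.' pass, move right to (1,2)
Step 3: enter (1,2), '.' pass, move right to (1,3)
Step 4: enter (1,3), '.' pass, move right to (1,4)
Step 5: enter (1,4), '.' pass, move right to (1,5)
Step 6: enter (1,5), '>' forces right->right, move right to (1,6)
Step 7: enter (1,6), '.' pass, move right to (1,7)
Step 8: enter (1,7), '\' deflects right->down, move down to (2,7)
Step 9: enter (2,7), '.' pass, move down to (3,7)
Step 10: enter (3,7), '.' pass, move down to (4,7)
Step 11: enter (4,7), '.' pass, move down to (5,7)
Step 12: enter (5,7), '.' pass, move down to (6,7)
Step 13: at (6,7) — EXIT via bottom edge, pos 7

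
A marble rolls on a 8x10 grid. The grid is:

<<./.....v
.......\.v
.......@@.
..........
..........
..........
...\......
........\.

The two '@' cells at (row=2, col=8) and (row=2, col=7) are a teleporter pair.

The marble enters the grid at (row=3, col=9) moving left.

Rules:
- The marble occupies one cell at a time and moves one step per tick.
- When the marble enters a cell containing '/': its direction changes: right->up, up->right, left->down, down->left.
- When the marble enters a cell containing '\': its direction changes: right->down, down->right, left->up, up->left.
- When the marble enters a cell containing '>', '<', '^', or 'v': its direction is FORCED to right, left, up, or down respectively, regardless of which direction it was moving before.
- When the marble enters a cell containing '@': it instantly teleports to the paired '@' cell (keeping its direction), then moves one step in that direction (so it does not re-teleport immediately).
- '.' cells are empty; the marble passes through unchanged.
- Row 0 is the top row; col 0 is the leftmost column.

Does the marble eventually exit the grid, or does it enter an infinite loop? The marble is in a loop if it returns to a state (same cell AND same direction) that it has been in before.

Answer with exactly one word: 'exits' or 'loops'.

Step 1: enter (3,9), '.' pass, move left to (3,8)
Step 2: enter (3,8), '.' pass, move left to (3,7)
Step 3: enter (3,7), '.' pass, move left to (3,6)
Step 4: enter (3,6), '.' pass, move left to (3,5)
Step 5: enter (3,5), '.' pass, move left to (3,4)
Step 6: enter (3,4), '.' pass, move left to (3,3)
Step 7: enter (3,3), '.' pass, move left to (3,2)
Step 8: enter (3,2), '.' pass, move left to (3,1)
Step 9: enter (3,1), '.' pass, move left to (3,0)
Step 10: enter (3,0), '.' pass, move left to (3,-1)
Step 11: at (3,-1) — EXIT via left edge, pos 3

Answer: exits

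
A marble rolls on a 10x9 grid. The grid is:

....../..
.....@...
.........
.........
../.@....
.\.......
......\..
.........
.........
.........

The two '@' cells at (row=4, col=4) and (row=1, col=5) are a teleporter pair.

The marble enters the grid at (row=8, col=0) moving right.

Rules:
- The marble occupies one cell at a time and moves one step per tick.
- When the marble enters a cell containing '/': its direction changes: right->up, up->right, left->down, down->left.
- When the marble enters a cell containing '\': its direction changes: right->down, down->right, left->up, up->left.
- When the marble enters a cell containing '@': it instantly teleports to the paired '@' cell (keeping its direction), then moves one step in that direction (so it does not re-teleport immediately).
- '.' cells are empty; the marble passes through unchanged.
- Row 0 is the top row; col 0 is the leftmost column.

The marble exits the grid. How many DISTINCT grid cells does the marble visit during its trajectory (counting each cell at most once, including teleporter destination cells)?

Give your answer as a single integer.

Answer: 9

Derivation:
Step 1: enter (8,0), '.' pass, move right to (8,1)
Step 2: enter (8,1), '.' pass, move right to (8,2)
Step 3: enter (8,2), '.' pass, move right to (8,3)
Step 4: enter (8,3), '.' pass, move right to (8,4)
Step 5: enter (8,4), '.' pass, move right to (8,5)
Step 6: enter (8,5), '.' pass, move right to (8,6)
Step 7: enter (8,6), '.' pass, move right to (8,7)
Step 8: enter (8,7), '.' pass, move right to (8,8)
Step 9: enter (8,8), '.' pass, move right to (8,9)
Step 10: at (8,9) — EXIT via right edge, pos 8
Distinct cells visited: 9 (path length 9)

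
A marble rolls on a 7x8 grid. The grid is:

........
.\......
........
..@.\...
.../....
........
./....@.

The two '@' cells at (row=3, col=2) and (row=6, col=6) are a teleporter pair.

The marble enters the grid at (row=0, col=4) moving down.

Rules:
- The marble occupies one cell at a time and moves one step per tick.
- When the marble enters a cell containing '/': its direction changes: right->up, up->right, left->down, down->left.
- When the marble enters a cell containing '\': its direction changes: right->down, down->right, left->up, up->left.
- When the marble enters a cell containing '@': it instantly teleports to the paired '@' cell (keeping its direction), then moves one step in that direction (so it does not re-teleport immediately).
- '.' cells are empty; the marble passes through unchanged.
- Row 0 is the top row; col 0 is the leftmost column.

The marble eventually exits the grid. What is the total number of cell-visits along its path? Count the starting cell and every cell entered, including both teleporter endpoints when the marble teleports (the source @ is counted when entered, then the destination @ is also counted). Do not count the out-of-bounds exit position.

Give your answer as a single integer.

Step 1: enter (0,4), '.' pass, move down to (1,4)
Step 2: enter (1,4), '.' pass, move down to (2,4)
Step 3: enter (2,4), '.' pass, move down to (3,4)
Step 4: enter (3,4), '\' deflects down->right, move right to (3,5)
Step 5: enter (3,5), '.' pass, move right to (3,6)
Step 6: enter (3,6), '.' pass, move right to (3,7)
Step 7: enter (3,7), '.' pass, move right to (3,8)
Step 8: at (3,8) — EXIT via right edge, pos 3
Path length (cell visits): 7

Answer: 7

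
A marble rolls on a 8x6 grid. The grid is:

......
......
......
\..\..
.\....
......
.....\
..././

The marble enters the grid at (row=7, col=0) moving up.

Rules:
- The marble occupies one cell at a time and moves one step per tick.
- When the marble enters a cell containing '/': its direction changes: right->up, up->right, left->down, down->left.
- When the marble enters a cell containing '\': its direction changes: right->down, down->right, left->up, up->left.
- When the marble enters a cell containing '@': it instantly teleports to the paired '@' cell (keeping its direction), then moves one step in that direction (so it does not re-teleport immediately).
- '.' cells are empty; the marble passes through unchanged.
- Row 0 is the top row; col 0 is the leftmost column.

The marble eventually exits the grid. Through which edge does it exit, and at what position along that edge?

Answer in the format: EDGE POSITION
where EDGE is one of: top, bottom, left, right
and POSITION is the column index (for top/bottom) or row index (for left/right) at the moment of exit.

Answer: left 3

Derivation:
Step 1: enter (7,0), '.' pass, move up to (6,0)
Step 2: enter (6,0), '.' pass, move up to (5,0)
Step 3: enter (5,0), '.' pass, move up to (4,0)
Step 4: enter (4,0), '.' pass, move up to (3,0)
Step 5: enter (3,0), '\' deflects up->left, move left to (3,-1)
Step 6: at (3,-1) — EXIT via left edge, pos 3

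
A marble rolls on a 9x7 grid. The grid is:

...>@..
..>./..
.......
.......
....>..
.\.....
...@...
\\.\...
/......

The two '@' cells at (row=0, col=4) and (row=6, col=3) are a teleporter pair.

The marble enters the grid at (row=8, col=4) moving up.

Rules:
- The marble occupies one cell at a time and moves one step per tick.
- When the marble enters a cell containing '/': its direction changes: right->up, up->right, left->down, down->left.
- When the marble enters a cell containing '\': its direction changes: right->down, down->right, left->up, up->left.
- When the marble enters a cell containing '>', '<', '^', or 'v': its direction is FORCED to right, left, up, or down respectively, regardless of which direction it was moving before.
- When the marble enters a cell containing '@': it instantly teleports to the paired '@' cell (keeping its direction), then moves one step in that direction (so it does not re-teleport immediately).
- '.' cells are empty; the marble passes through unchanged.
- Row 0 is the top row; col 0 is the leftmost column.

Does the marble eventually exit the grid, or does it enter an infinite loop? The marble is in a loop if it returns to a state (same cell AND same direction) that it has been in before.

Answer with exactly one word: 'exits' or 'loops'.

Answer: exits

Derivation:
Step 1: enter (8,4), '.' pass, move up to (7,4)
Step 2: enter (7,4), '.' pass, move up to (6,4)
Step 3: enter (6,4), '.' pass, move up to (5,4)
Step 4: enter (5,4), '.' pass, move up to (4,4)
Step 5: enter (4,4), '>' forces up->right, move right to (4,5)
Step 6: enter (4,5), '.' pass, move right to (4,6)
Step 7: enter (4,6), '.' pass, move right to (4,7)
Step 8: at (4,7) — EXIT via right edge, pos 4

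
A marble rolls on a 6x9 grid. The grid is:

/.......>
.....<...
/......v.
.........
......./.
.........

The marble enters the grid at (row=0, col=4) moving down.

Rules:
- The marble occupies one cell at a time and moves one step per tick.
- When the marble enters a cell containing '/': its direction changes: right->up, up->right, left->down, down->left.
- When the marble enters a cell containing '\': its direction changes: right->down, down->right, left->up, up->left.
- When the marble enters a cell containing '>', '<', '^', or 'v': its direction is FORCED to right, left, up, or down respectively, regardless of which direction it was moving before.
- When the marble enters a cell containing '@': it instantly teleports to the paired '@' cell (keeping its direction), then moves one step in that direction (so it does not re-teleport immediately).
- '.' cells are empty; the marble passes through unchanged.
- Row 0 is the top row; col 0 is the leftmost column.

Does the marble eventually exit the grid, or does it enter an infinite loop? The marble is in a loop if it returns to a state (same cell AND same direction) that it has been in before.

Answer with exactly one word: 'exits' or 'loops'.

Step 1: enter (0,4), '.' pass, move down to (1,4)
Step 2: enter (1,4), '.' pass, move down to (2,4)
Step 3: enter (2,4), '.' pass, move down to (3,4)
Step 4: enter (3,4), '.' pass, move down to (4,4)
Step 5: enter (4,4), '.' pass, move down to (5,4)
Step 6: enter (5,4), '.' pass, move down to (6,4)
Step 7: at (6,4) — EXIT via bottom edge, pos 4

Answer: exits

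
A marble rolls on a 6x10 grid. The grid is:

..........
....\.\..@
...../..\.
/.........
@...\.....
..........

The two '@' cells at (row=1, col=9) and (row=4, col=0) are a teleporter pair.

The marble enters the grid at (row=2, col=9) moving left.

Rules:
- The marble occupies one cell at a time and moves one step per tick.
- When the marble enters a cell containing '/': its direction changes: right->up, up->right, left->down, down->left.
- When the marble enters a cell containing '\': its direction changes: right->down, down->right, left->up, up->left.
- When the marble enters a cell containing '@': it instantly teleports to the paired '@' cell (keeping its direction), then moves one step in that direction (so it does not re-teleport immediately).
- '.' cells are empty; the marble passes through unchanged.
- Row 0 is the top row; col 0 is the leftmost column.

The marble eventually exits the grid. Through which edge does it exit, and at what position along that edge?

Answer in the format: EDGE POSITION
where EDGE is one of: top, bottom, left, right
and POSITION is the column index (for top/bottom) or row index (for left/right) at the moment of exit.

Step 1: enter (2,9), '.' pass, move left to (2,8)
Step 2: enter (2,8), '\' deflects left->up, move up to (1,8)
Step 3: enter (1,8), '.' pass, move up to (0,8)
Step 4: enter (0,8), '.' pass, move up to (-1,8)
Step 5: at (-1,8) — EXIT via top edge, pos 8

Answer: top 8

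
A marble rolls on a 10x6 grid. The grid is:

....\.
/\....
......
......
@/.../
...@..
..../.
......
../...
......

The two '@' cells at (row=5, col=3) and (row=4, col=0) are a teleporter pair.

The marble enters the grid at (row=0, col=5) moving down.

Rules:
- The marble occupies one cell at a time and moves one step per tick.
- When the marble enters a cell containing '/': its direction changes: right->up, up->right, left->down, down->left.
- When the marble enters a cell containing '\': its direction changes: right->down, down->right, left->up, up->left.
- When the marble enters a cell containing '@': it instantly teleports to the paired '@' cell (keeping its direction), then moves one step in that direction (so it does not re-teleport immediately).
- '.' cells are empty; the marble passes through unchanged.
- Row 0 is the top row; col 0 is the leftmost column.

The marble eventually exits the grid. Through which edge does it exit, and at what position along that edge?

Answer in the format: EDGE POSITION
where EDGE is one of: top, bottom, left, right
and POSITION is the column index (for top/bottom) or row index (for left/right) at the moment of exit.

Step 1: enter (0,5), '.' pass, move down to (1,5)
Step 2: enter (1,5), '.' pass, move down to (2,5)
Step 3: enter (2,5), '.' pass, move down to (3,5)
Step 4: enter (3,5), '.' pass, move down to (4,5)
Step 5: enter (4,5), '/' deflects down->left, move left to (4,4)
Step 6: enter (4,4), '.' pass, move left to (4,3)
Step 7: enter (4,3), '.' pass, move left to (4,2)
Step 8: enter (4,2), '.' pass, move left to (4,1)
Step 9: enter (4,1), '/' deflects left->down, move down to (5,1)
Step 10: enter (5,1), '.' pass, move down to (6,1)
Step 11: enter (6,1), '.' pass, move down to (7,1)
Step 12: enter (7,1), '.' pass, move down to (8,1)
Step 13: enter (8,1), '.' pass, move down to (9,1)
Step 14: enter (9,1), '.' pass, move down to (10,1)
Step 15: at (10,1) — EXIT via bottom edge, pos 1

Answer: bottom 1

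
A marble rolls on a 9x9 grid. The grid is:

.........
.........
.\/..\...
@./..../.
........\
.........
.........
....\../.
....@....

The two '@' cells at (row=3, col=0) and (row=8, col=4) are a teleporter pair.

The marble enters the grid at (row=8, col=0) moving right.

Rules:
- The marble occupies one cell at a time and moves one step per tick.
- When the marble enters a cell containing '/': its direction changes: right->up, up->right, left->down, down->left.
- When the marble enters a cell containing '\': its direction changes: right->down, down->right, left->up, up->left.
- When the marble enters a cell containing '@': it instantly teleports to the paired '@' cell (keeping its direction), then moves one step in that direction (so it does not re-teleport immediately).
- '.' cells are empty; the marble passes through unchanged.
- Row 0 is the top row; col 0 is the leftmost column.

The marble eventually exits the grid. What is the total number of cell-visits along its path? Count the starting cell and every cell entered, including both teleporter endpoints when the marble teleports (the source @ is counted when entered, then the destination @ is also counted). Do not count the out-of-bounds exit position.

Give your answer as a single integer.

Step 1: enter (8,0), '.' pass, move right to (8,1)
Step 2: enter (8,1), '.' pass, move right to (8,2)
Step 3: enter (8,2), '.' pass, move right to (8,3)
Step 4: enter (8,3), '.' pass, move right to (8,4)
Step 5: enter (8,4), '@' teleport (8,4)->(3,0), also enter (3,0), move right to (3,1)
Step 6: enter (3,1), '.' pass, move right to (3,2)
Step 7: enter (3,2), '/' deflects right->up, move up to (2,2)
Step 8: enter (2,2), '/' deflects up->right, move right to (2,3)
Step 9: enter (2,3), '.' pass, move right to (2,4)
Step 10: enter (2,4), '.' pass, move right to (2,5)
Step 11: enter (2,5), '\' deflects right->down, move down to (3,5)
Step 12: enter (3,5), '.' pass, move down to (4,5)
Step 13: enter (4,5), '.' pass, move down to (5,5)
Step 14: enter (5,5), '.' pass, move down to (6,5)
Step 15: enter (6,5), '.' pass, move down to (7,5)
Step 16: enter (7,5), '.' pass, move down to (8,5)
Step 17: enter (8,5), '.' pass, move down to (9,5)
Step 18: at (9,5) — EXIT via bottom edge, pos 5
Path length (cell visits): 18

Answer: 18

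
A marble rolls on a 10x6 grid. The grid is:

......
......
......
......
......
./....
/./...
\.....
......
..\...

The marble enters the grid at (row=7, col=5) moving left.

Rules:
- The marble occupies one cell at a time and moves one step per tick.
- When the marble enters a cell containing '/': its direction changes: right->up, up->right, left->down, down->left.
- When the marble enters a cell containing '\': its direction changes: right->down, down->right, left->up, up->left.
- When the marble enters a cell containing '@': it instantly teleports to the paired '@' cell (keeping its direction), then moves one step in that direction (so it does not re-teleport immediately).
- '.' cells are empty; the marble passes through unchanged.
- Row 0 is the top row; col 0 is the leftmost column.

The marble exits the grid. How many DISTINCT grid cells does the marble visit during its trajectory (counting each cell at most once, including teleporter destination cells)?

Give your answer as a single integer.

Step 1: enter (7,5), '.' pass, move left to (7,4)
Step 2: enter (7,4), '.' pass, move left to (7,3)
Step 3: enter (7,3), '.' pass, move left to (7,2)
Step 4: enter (7,2), '.' pass, move left to (7,1)
Step 5: enter (7,1), '.' pass, move left to (7,0)
Step 6: enter (7,0), '\' deflects left->up, move up to (6,0)
Step 7: enter (6,0), '/' deflects up->right, move right to (6,1)
Step 8: enter (6,1), '.' pass, move right to (6,2)
Step 9: enter (6,2), '/' deflects right->up, move up to (5,2)
Step 10: enter (5,2), '.' pass, move up to (4,2)
Step 11: enter (4,2), '.' pass, move up to (3,2)
Step 12: enter (3,2), '.' pass, move up to (2,2)
Step 13: enter (2,2), '.' pass, move up to (1,2)
Step 14: enter (1,2), '.' pass, move up to (0,2)
Step 15: enter (0,2), '.' pass, move up to (-1,2)
Step 16: at (-1,2) — EXIT via top edge, pos 2
Distinct cells visited: 15 (path length 15)

Answer: 15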